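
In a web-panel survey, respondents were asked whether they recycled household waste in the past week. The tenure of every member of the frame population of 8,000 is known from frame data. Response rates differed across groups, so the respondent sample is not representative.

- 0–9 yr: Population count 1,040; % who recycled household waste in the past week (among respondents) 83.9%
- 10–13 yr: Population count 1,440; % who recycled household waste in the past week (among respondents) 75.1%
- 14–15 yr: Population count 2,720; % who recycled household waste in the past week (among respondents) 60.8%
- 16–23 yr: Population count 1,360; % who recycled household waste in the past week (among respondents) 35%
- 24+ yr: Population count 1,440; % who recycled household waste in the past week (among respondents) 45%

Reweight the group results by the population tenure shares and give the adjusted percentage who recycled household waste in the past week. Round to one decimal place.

59.1%

Each cell contributes population-share × respondent value:
  0–9 yr: (1,040/8,000) × 83.9 = 10.907
  10–13 yr: (1,440/8,000) × 75.1 = 13.518
  14–15 yr: (2,720/8,000) × 60.8 = 20.672
  16–23 yr: (1,360/8,000) × 35 = 5.95
  24+ yr: (1,440/8,000) × 45 = 8.1
Post-stratified estimate = 59.147 → 59.1%.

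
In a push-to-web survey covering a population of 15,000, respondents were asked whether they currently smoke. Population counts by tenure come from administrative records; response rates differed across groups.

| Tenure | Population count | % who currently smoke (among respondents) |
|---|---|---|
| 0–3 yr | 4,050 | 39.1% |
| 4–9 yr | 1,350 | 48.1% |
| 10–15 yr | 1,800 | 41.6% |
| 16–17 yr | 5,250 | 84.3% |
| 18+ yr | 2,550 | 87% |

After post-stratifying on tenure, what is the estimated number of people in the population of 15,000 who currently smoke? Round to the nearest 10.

9,630

Estimated count per cell = population count × respondent percentage:
  0–3 yr: 4,050 × 39.1% = 1583.55
  4–9 yr: 1,350 × 48.1% = 649.35
  10–15 yr: 1,800 × 41.6% = 748.8
  16–17 yr: 5,250 × 84.3% = 4425.75
  18+ yr: 2,550 × 87% = 2218.5
Estimated total = 9625.95 → 9,630.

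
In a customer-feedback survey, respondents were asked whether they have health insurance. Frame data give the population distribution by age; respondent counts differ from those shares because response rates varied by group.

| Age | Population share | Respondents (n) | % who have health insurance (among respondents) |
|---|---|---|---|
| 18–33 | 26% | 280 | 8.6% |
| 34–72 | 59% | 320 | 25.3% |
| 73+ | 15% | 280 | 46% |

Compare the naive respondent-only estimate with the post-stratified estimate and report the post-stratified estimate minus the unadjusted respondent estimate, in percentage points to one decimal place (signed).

-2.5 percentage points

Unadjusted (pooled respondent) estimate weights by respondent counts:
  (280/880)×8.6 + (320/880)×25.3 + (280/880)×46 = 26.5727%
Reweighting by population age shares:
  0.26×8.6 + 0.59×25.3 + 0.15×46 = 24.063%
Difference = 24.063 − 26.5727 = -2.5097 pp.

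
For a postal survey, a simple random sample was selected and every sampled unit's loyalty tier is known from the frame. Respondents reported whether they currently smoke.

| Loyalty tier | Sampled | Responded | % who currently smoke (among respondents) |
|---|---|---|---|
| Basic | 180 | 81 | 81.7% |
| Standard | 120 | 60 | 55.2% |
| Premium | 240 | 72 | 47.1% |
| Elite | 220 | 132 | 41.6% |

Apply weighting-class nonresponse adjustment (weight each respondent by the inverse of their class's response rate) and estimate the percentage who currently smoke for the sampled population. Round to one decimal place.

55.0%

Class response rates: Basic 81/180 = 45%, Standard 60/120 = 50%, Premium 72/240 = 30%, Elite 132/220 = 60%.
Inverse-response-rate weighting restores each class to its sampled count, so class totals weight by n_sampled:
  Basic: 180 × 81.7 = 14,706
  Standard: 120 × 55.2 = 6624
  Premium: 240 × 47.1 = 11,304
  Elite: 220 × 41.6 = 9152
Adjusted estimate = 41,786 / 760 = 54.9816 → 55.0%.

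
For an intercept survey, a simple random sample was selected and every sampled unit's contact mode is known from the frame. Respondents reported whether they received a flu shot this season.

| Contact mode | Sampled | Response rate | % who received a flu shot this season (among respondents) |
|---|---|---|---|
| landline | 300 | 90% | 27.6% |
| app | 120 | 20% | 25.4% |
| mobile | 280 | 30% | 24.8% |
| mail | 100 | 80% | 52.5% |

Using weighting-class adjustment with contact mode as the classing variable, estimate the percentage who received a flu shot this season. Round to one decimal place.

Inverse-response-rate weighting restores each class to its sampled count, so class totals weight by n_sampled:
  landline: 300 × 27.6 = 8280
  app: 120 × 25.4 = 3048
  mobile: 280 × 24.8 = 6944
  mail: 100 × 52.5 = 5250
Adjusted estimate = 23,522 / 800 = 29.4025 → 29.4%.

29.4%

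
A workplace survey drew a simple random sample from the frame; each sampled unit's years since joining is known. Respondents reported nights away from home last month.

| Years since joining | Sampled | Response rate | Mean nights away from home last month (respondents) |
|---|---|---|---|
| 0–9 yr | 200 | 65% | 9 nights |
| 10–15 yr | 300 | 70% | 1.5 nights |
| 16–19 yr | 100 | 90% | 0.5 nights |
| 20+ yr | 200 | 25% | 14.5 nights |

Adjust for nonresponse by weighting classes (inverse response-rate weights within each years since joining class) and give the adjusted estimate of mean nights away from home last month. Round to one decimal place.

6.5

Each respondent's weight = sampled/responded in their class; summing within a class gives n_sampled, so:
  0–9 yr: 200 × 9 = 1800
  10–15 yr: 300 × 1.5 = 450
  16–19 yr: 100 × 0.5 = 50
  20+ yr: 200 × 14.5 = 2900
Adjusted estimate = 5200 / 800 = 6.5 → 6.5.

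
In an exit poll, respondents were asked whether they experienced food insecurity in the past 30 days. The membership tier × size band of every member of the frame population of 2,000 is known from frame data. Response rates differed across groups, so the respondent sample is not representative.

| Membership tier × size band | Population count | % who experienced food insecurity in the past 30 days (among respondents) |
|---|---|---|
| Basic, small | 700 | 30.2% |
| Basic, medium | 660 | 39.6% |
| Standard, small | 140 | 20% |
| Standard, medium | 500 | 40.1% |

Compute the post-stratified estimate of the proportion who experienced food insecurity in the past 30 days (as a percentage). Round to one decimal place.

35.1%

Post-stratification weights by population share, not respondent share:
  Basic, small: (700/2,000) × 30.2 = 10.57
  Basic, medium: (660/2,000) × 39.6 = 13.068
  Standard, small: (140/2,000) × 20 = 1.4
  Standard, medium: (500/2,000) × 40.1 = 10.025
Post-stratified estimate = 35.063 → 35.1%.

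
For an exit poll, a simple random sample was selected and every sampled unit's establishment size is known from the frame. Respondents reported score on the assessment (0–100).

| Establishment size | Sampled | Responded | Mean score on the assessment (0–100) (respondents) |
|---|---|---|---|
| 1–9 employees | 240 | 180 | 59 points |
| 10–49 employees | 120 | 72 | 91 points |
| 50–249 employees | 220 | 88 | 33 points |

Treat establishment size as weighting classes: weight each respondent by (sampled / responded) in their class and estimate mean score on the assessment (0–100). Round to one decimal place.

Response rates by class: 1–9 employees 180/240 = 75%, 10–49 employees 72/120 = 60%, 50–249 employees 88/220 = 40%.
Inverse-response-rate weighting restores each class to its sampled count, so class totals weight by n_sampled:
  1–9 employees: 240 × 59 = 14,160
  10–49 employees: 120 × 91 = 10,920
  50–249 employees: 220 × 33 = 7260
Adjusted estimate = 32,340 / 580 = 55.7586 → 55.8.

55.8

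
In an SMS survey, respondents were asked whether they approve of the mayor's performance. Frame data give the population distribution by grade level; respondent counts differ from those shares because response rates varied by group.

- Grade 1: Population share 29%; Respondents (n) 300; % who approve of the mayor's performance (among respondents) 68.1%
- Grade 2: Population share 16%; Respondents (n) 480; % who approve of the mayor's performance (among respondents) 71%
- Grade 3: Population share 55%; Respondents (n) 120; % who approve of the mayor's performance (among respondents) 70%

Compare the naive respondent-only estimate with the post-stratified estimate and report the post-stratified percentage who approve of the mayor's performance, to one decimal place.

69.6%

Naive respondent-only estimate (weights = respondent counts):
  (300/900)×68.1 + (480/900)×71 + (120/900)×70 = 69.9%
Post-stratified estimate weights by population shares:
  0.29×68.1 + 0.16×71 + 0.55×70 = 69.609%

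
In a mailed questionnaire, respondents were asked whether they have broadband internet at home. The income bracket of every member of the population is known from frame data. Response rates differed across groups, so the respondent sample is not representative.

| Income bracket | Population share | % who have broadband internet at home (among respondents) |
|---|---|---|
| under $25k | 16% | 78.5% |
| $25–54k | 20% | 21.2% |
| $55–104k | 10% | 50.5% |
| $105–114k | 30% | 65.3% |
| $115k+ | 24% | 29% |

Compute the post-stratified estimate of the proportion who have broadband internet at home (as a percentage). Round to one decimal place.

Reweight to the known income bracket distribution:
  under $25k: 0.16 × 78.5 = 12.56
  $25–54k: 0.2 × 21.2 = 4.24
  $55–104k: 0.1 × 50.5 = 5.05
  $105–114k: 0.3 × 65.3 = 19.59
  $115k+: 0.24 × 29 = 6.96
Post-stratified estimate = 48.4 → 48.4%.

48.4%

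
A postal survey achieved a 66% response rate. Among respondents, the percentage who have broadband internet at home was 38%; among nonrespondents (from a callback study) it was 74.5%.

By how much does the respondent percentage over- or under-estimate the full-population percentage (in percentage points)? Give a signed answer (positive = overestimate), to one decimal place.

Nonresponse fraction = 1 − 0.66 = 0.34.
Bias = (nonresponse fraction) × (respondent percentage − nonrespondent percentage)
     = 0.34 × (38 − 74.5) = 0.34 × -36.5 = -12.41.

-12.4 percentage points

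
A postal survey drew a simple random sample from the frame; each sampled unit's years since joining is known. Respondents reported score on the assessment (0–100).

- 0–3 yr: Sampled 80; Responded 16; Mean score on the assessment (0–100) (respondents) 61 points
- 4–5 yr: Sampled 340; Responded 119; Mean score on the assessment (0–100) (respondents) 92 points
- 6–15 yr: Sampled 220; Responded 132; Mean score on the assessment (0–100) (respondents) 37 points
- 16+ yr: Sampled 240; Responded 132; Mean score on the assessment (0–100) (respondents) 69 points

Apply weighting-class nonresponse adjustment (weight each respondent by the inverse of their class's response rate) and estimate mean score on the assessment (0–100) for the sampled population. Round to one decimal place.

Class response rates: 0–3 yr 16/80 = 20%, 4–5 yr 119/340 = 35%, 6–15 yr 132/220 = 60%, 16+ yr 132/240 = 55%.
Each respondent's weight = sampled/responded in their class; summing within a class gives n_sampled, so:
  0–3 yr: 80 × 61 = 4880
  4–5 yr: 340 × 92 = 31,280
  6–15 yr: 220 × 37 = 8140
  16+ yr: 240 × 69 = 16,560
Adjusted estimate = 60,860 / 880 = 69.1591 → 69.2.

69.2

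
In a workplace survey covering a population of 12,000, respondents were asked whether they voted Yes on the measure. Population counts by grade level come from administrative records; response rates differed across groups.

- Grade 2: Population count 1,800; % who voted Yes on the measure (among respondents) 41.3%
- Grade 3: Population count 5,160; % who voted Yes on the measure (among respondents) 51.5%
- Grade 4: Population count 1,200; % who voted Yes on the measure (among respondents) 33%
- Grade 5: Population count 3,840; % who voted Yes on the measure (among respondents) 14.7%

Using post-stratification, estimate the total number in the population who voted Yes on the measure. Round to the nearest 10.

4,360

Estimated count per cell = population count × respondent percentage:
  Grade 2: 1,800 × 41.3% = 743.4
  Grade 3: 5,160 × 51.5% = 2657.4
  Grade 4: 1,200 × 33% = 396
  Grade 5: 3,840 × 14.7% = 564.48
Estimated total = 4361.28 → 4,360.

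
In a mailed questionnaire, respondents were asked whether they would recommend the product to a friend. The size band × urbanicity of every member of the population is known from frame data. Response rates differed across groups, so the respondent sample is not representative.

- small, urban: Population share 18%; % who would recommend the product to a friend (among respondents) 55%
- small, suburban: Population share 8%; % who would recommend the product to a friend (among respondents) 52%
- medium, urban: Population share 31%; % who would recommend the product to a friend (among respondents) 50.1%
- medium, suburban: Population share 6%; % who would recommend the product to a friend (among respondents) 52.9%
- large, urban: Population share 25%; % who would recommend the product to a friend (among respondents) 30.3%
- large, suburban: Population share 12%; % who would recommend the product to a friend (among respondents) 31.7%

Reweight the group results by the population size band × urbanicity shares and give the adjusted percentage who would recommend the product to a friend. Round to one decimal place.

Weight each group's respondent value by its population share:
  small, urban: 0.18 × 55 = 9.9
  small, suburban: 0.08 × 52 = 4.16
  medium, urban: 0.31 × 50.1 = 15.531
  medium, suburban: 0.06 × 52.9 = 3.174
  large, urban: 0.25 × 30.3 = 7.575
  large, suburban: 0.12 × 31.7 = 3.804
Post-stratified estimate = 44.144 → 44.1%.

44.1%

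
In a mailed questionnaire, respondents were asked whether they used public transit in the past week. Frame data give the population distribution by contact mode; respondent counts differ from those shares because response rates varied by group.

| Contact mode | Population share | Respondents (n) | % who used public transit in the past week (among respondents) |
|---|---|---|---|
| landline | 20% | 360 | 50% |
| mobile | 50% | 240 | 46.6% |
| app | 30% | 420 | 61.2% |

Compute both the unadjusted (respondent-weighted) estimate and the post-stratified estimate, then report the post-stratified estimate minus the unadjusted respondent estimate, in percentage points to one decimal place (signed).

-2.2 percentage points

Without adjustment, the pooled respondent share is:
  (360/1020)×50 + (240/1020)×46.6 + (420/1020)×61.2 = 53.8118%
Reweighting by population contact mode shares:
  0.2×50 + 0.5×46.6 + 0.3×61.2 = 51.66%
Difference = 51.66 − 53.8118 = -2.1518 pp.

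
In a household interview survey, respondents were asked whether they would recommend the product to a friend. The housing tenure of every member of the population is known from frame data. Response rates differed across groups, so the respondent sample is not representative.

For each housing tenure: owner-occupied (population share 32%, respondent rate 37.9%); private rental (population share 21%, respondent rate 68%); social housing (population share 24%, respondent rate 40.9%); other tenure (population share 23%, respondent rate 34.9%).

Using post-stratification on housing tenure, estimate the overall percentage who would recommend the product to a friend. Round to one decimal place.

Each cell contributes population-share × respondent value:
  owner-occupied: 0.32 × 37.9 = 12.128
  private rental: 0.21 × 68 = 14.28
  social housing: 0.24 × 40.9 = 9.816
  other tenure: 0.23 × 34.9 = 8.027
Post-stratified estimate = 44.251 → 44.3%.

44.3%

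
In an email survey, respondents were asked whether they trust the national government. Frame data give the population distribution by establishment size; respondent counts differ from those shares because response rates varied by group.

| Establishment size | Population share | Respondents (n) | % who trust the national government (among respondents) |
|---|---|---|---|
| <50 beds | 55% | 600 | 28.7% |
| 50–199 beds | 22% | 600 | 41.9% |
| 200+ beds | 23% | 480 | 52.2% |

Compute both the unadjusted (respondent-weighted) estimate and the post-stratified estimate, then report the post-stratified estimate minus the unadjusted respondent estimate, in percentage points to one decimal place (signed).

Unadjusted (pooled respondent) estimate weights by respondent counts:
  (600/1680)×28.7 + (600/1680)×41.9 + (480/1680)×52.2 = 40.1286%
Reweighting by population establishment size shares:
  0.55×28.7 + 0.22×41.9 + 0.23×52.2 = 37.009%
Difference = 37.009 − 40.1286 = -3.1196 pp.

-3.1 percentage points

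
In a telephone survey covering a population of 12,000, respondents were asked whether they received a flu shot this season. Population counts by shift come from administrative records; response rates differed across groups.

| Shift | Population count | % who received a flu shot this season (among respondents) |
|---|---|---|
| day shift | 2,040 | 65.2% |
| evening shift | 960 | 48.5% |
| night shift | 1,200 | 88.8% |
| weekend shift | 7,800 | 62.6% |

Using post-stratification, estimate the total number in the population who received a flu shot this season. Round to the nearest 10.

Each cell contributes its population count × the respondent rate:
  day shift: 2,040 × 65.2% = 1330.08
  evening shift: 960 × 48.5% = 465.6
  night shift: 1,200 × 88.8% = 1065.6
  weekend shift: 7,800 × 62.6% = 4882.8
Estimated total = 7744.08 → 7,740.

7,740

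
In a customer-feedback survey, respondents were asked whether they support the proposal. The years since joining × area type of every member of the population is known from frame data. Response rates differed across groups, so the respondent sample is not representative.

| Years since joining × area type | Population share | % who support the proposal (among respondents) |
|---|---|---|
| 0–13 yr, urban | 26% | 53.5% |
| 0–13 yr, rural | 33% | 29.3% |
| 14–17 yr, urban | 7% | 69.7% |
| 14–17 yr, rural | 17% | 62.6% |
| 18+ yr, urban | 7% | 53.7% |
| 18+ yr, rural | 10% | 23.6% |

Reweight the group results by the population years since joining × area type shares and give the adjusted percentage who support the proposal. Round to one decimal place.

45.2%

Each cell contributes population-share × respondent value:
  0–13 yr, urban: 0.26 × 53.5 = 13.91
  0–13 yr, rural: 0.33 × 29.3 = 9.669
  14–17 yr, urban: 0.07 × 69.7 = 4.879
  14–17 yr, rural: 0.17 × 62.6 = 10.642
  18+ yr, urban: 0.07 × 53.7 = 3.759
  18+ yr, rural: 0.1 × 23.6 = 2.36
Post-stratified estimate = 45.219 → 45.2%.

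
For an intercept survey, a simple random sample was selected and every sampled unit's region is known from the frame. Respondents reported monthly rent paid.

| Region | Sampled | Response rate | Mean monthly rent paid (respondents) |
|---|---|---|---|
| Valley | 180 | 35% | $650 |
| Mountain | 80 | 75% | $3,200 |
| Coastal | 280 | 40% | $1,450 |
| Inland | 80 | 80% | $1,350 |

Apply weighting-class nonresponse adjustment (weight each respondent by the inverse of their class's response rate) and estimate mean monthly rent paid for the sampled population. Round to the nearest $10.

$1,430

Weighting each respondent by the inverse class response rate inflates each class back to its sampled size, so the class weight is n_sampled:
  Valley: 180 × 650 = 117,000
  Mountain: 80 × 3200 = 256,000
  Coastal: 280 × 1450 = 406,000
  Inland: 80 × 1350 = 108,000
Adjusted estimate = 887,000 / 620 = 1430.65 → $1,430.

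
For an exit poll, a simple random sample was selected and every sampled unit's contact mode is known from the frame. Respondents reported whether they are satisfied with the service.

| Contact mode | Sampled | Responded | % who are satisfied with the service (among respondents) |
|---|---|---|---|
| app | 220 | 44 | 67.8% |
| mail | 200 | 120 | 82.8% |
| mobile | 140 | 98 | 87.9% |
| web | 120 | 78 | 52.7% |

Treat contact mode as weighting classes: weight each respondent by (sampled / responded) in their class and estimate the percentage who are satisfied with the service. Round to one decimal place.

Class response rates: app 44/220 = 20%, mail 120/200 = 60%, mobile 98/140 = 70%, web 78/120 = 65%.
With weight = n_sampled/n_responded per class, the weighted class total is n_sampled:
  app: 220 × 67.8 = 14,916
  mail: 200 × 82.8 = 16,560
  mobile: 140 × 87.9 = 12,306
  web: 120 × 52.7 = 6324
Adjusted estimate = 50,106 / 680 = 73.6853 → 73.7%.

73.7%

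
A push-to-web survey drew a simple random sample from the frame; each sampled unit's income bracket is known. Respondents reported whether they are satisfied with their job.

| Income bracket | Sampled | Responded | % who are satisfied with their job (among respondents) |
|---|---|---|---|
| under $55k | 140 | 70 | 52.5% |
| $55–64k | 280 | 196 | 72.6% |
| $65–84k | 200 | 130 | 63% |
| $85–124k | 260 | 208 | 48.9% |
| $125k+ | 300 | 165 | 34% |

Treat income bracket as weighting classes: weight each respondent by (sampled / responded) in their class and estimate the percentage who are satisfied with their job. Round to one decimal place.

53.6%

Response rates by class: under $55k 70/140 = 50%, $55–64k 196/280 = 70%, $65–84k 130/200 = 65%, $85–124k 208/260 = 80%, $125k+ 165/300 = 55%.
Inverse-response-rate weighting restores each class to its sampled count, so class totals weight by n_sampled:
  under $55k: 140 × 52.5 = 7350
  $55–64k: 280 × 72.6 = 20,328
  $65–84k: 200 × 63 = 12,600
  $85–124k: 260 × 48.9 = 12,714
  $125k+: 300 × 34 = 10,200
Adjusted estimate = 63,192 / 1,180 = 53.5525 → 53.6%.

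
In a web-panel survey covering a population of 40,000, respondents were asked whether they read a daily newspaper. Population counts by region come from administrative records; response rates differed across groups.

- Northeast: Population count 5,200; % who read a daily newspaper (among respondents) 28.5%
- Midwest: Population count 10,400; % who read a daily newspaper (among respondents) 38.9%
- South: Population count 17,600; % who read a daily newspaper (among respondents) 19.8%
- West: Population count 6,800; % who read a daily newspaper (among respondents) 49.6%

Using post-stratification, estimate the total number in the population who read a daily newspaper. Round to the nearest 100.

Estimated count per cell = population count × respondent percentage:
  Northeast: 5,200 × 28.5% = 1482
  Midwest: 10,400 × 38.9% = 4045.6
  South: 17,600 × 19.8% = 3484.8
  West: 6,800 × 49.6% = 3372.8
Estimated total = 12385.2 → 12,400.

12,400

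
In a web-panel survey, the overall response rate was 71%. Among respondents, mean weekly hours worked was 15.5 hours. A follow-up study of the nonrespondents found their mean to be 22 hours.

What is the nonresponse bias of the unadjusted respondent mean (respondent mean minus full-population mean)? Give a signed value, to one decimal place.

Nonresponse fraction = 1 − 0.71 = 0.29.
Bias = (nonresponse fraction) × (respondent mean − nonrespondent mean)
     = 0.29 × (15.5 − 22) = 0.29 × -6.5 = -1.885.

-1.9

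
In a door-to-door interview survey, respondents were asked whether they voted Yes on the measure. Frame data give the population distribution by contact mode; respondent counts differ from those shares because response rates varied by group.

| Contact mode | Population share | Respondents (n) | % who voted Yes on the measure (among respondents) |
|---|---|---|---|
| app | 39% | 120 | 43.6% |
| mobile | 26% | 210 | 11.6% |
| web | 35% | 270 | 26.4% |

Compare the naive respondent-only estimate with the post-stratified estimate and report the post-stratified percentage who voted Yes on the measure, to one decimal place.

Without adjustment, the pooled respondent share is:
  (120/600)×43.6 + (210/600)×11.6 + (270/600)×26.4 = 24.66%
Post-stratifying to population shares instead:
  0.39×43.6 + 0.26×11.6 + 0.35×26.4 = 29.26%

29.3%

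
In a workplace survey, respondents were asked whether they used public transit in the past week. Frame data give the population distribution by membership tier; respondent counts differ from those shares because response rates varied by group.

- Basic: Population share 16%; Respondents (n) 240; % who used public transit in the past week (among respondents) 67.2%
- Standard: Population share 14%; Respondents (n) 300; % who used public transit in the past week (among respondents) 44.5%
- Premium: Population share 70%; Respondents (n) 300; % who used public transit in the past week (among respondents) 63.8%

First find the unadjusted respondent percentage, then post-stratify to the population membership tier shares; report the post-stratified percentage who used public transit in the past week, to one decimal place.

61.6%

Without adjustment, the pooled respondent share is:
  (240/840)×67.2 + (300/840)×44.5 + (300/840)×63.8 = 57.8786%
Reweighting by population membership tier shares:
  0.16×67.2 + 0.14×44.5 + 0.7×63.8 = 61.642%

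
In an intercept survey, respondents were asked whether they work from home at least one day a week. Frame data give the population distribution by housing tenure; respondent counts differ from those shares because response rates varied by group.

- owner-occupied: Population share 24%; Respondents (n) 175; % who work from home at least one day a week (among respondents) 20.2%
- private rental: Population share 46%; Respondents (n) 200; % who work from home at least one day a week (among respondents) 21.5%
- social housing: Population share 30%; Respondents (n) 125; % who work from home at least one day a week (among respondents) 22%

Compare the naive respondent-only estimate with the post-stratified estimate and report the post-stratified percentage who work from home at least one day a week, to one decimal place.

Naive respondent-only estimate (weights = respondent counts):
  (175/500)×20.2 + (200/500)×21.5 + (125/500)×22 = 21.17%
Post-stratified estimate weights by population shares:
  0.24×20.2 + 0.46×21.5 + 0.3×22 = 21.338%

21.3%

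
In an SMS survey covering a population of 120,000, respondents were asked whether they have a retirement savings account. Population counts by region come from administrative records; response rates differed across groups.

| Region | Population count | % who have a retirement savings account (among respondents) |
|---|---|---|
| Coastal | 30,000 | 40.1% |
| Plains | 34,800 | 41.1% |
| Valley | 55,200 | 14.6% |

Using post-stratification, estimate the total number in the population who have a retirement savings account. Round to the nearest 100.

34,400

Apply each group's respondent rate to its population count:
  Coastal: 30,000 × 40.1% = 12,030
  Plains: 34,800 × 41.1% = 14302.8
  Valley: 55,200 × 14.6% = 8059.2
Estimated total = 34,392 → 34,400.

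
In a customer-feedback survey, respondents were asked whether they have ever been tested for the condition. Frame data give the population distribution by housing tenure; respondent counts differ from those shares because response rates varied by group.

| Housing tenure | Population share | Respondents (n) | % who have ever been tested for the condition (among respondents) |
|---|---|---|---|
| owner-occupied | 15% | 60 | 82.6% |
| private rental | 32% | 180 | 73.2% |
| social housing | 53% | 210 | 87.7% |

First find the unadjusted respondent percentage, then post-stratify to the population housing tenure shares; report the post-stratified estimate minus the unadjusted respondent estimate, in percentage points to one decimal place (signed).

Without adjustment, the pooled respondent share is:
  (60/450)×82.6 + (180/450)×73.2 + (210/450)×87.7 = 81.22%
Post-stratified estimate weights by population shares:
  0.15×82.6 + 0.32×73.2 + 0.53×87.7 = 82.295%
Difference = 82.295 − 81.22 = 1.075 pp.

+1.1 percentage points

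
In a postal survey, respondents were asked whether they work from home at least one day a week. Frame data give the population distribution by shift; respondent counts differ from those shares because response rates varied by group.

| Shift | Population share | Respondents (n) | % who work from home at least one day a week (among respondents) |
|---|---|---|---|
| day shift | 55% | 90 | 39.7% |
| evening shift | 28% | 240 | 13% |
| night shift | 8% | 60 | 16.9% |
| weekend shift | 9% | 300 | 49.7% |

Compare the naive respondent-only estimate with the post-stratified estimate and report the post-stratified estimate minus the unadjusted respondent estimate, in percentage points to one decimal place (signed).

-1.5 percentage points

Naive respondent-only estimate (weights = respondent counts):
  (90/690)×39.7 + (240/690)×13 + (60/690)×16.9 + (300/690)×49.7 = 32.7783%
Post-stratifying to population shares instead:
  0.55×39.7 + 0.28×13 + 0.08×16.9 + 0.09×49.7 = 31.3%
Difference = 31.3 − 32.7783 = -1.4783 pp.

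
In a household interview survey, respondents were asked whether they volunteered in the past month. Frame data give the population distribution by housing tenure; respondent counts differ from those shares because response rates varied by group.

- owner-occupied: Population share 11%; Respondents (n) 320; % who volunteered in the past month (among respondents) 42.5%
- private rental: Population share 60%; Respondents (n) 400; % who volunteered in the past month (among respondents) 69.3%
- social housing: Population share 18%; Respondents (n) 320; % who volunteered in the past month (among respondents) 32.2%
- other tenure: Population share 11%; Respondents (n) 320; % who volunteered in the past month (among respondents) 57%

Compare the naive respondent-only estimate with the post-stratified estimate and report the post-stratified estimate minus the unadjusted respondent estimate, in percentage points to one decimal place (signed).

+7.0 percentage points

Unadjusted (pooled respondent) estimate weights by respondent counts:
  (320/1360)×42.5 + (400/1360)×69.3 + (320/1360)×32.2 + (320/1360)×57 = 51.3706%
Post-stratified estimate weights by population shares:
  0.11×42.5 + 0.6×69.3 + 0.18×32.2 + 0.11×57 = 58.321%
Difference = 58.321 − 51.3706 = 6.9504 pp.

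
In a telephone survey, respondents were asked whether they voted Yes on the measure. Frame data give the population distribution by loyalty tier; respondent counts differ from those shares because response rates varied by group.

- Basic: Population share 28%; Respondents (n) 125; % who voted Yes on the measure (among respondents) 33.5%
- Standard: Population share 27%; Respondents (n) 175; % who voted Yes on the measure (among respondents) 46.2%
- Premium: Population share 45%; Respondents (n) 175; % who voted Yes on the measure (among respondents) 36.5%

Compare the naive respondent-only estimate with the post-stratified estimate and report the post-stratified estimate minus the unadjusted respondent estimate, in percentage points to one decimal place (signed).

-1.0 percentage points

Without adjustment, the pooled respondent share is:
  (125/475)×33.5 + (175/475)×46.2 + (175/475)×36.5 = 39.2842%
Reweighting by population loyalty tier shares:
  0.28×33.5 + 0.27×46.2 + 0.45×36.5 = 38.279%
Difference = 38.279 − 39.2842 = -1.0052 pp.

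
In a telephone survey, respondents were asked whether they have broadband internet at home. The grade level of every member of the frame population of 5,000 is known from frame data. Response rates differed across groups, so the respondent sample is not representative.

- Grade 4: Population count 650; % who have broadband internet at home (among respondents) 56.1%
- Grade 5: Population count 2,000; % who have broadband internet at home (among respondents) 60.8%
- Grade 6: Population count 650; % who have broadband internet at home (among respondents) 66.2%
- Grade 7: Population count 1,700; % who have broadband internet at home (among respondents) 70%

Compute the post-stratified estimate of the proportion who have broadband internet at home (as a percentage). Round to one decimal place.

64.0%

Weight each group's respondent value by its population share:
  Grade 4: (650/5,000) × 56.1 = 7.293
  Grade 5: (2,000/5,000) × 60.8 = 24.32
  Grade 6: (650/5,000) × 66.2 = 8.606
  Grade 7: (1,700/5,000) × 70 = 23.8
Post-stratified estimate = 64.019 → 64.0%.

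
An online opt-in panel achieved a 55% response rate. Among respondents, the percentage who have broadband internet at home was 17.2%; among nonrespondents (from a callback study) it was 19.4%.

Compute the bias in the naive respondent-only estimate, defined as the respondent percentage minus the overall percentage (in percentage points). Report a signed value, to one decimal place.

Nonresponse fraction = 1 − 0.55 = 0.45.
Bias = (nonresponse fraction) × (respondent percentage − nonrespondent percentage)
     = 0.45 × (17.2 − 19.4) = 0.45 × -2.2 = -0.99.

-1.0 percentage points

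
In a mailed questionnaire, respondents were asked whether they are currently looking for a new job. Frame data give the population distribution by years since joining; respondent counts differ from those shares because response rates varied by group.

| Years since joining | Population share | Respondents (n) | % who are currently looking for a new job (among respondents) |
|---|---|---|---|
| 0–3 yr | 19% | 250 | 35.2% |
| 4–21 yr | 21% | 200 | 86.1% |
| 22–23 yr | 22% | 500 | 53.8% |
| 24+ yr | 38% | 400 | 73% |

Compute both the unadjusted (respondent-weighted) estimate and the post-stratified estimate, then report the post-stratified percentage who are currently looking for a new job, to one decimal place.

64.3%

Naive respondent-only estimate (weights = respondent counts):
  (250/1350)×35.2 + (200/1350)×86.1 + (500/1350)×53.8 + (400/1350)×73 = 60.8296%
Reweighting by population years since joining shares:
  0.19×35.2 + 0.21×86.1 + 0.22×53.8 + 0.38×73 = 64.345%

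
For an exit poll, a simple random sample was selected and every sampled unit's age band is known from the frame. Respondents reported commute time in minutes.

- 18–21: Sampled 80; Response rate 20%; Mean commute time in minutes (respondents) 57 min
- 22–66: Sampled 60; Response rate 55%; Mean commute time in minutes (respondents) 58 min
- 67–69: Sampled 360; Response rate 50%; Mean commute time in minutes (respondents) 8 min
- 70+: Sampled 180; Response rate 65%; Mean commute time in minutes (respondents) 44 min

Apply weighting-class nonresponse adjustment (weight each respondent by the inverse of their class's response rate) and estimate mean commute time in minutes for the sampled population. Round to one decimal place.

Weighting each respondent by the inverse class response rate inflates each class back to its sampled size, so the class weight is n_sampled:
  18–21: 80 × 57 = 4560
  22–66: 60 × 58 = 3480
  67–69: 360 × 8 = 2880
  70+: 180 × 44 = 7920
Adjusted estimate = 18,840 / 680 = 27.7059 → 27.7.

27.7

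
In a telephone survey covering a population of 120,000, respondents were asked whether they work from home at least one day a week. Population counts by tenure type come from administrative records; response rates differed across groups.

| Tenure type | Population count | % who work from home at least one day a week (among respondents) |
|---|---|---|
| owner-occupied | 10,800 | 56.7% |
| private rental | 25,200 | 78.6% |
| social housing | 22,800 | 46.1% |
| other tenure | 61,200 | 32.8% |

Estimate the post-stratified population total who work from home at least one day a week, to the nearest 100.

Apply each group's respondent rate to its population count:
  owner-occupied: 10,800 × 56.7% = 6123.6
  private rental: 25,200 × 78.6% = 19807.2
  social housing: 22,800 × 46.1% = 10510.8
  other tenure: 61,200 × 32.8% = 20073.6
Estimated total = 56515.2 → 56,500.

56,500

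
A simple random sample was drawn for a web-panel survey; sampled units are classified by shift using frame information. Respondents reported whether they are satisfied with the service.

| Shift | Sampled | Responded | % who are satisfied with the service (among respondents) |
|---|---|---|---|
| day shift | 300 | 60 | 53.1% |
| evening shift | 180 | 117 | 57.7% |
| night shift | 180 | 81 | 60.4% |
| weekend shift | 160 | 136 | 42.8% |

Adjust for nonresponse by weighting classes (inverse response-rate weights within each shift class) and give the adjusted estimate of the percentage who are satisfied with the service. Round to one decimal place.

53.7%

Response rates by class: day shift 60/300 = 20%, evening shift 117/180 = 65%, night shift 81/180 = 45%, weekend shift 136/160 = 85%.
With weight = n_sampled/n_responded per class, the weighted class total is n_sampled:
  day shift: 300 × 53.1 = 15,930
  evening shift: 180 × 57.7 = 10,386
  night shift: 180 × 60.4 = 10,872
  weekend shift: 160 × 42.8 = 6848
Adjusted estimate = 44,036 / 820 = 53.7024 → 53.7%.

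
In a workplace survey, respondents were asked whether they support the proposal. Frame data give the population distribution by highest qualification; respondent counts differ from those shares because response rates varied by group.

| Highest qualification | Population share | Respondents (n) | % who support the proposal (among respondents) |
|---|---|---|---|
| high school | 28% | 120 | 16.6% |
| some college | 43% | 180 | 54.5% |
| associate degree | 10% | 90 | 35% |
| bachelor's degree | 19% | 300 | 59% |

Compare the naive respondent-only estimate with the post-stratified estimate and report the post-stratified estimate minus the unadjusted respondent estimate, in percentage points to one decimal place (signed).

-4.5 percentage points

Unadjusted (pooled respondent) estimate weights by respondent counts:
  (120/690)×16.6 + (180/690)×54.5 + (90/690)×35 + (300/690)×59 = 47.3217%
Post-stratified estimate weights by population shares:
  0.28×16.6 + 0.43×54.5 + 0.1×35 + 0.19×59 = 42.793%
Difference = 42.793 − 47.3217 = -4.5287 pp.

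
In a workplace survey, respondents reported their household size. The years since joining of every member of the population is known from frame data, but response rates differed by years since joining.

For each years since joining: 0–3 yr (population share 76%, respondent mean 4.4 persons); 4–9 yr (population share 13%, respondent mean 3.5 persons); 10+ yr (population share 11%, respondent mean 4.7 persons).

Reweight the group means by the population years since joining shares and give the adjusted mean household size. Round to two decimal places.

4.32

Post-stratification weights by population share, not respondent share:
  0–3 yr: 0.76 × 4.4 = 3.344
  4–9 yr: 0.13 × 3.5 = 0.455
  10+ yr: 0.11 × 4.7 = 0.517
Post-stratified estimate = 4.316 → 4.32.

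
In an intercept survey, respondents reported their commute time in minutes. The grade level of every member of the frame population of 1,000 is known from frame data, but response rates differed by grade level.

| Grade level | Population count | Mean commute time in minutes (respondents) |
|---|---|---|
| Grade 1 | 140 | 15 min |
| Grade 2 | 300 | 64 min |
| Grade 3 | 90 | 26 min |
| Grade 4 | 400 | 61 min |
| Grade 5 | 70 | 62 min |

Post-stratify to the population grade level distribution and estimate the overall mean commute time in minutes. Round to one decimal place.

52.4

Reweight to the known grade level distribution:
  Grade 1: (140/1,000) × 15 = 2.1
  Grade 2: (300/1,000) × 64 = 19.2
  Grade 3: (90/1,000) × 26 = 2.34
  Grade 4: (400/1,000) × 61 = 24.4
  Grade 5: (70/1,000) × 62 = 4.34
Post-stratified estimate = 52.38 → 52.4.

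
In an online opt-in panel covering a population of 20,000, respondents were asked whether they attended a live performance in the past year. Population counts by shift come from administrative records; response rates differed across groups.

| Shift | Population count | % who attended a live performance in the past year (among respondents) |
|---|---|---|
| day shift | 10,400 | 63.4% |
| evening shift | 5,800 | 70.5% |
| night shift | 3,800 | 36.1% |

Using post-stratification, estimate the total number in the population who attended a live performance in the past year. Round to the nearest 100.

Apply each group's respondent rate to its population count:
  day shift: 10,400 × 63.4% = 6593.6
  evening shift: 5,800 × 70.5% = 4089
  night shift: 3,800 × 36.1% = 1371.8
Estimated total = 12054.4 → 12,100.

12,100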